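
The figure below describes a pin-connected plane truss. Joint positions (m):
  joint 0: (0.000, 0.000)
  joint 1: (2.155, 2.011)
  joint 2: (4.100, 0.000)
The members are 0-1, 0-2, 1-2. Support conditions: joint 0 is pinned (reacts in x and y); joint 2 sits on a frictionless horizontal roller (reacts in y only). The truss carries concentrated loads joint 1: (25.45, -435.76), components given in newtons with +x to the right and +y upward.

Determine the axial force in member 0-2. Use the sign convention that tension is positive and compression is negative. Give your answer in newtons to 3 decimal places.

233.596

N=3 nodes, M=3 members, R=3 reactions → 2N=6, M+R=6
member 0 (0-1): L=2.9476, (cx,cy)=(0.7311,0.6823)
member 1 (0-2): L=4.1000, (cx,cy)=(1.0000,0.0000)
member 2 (1-2): L=2.7977, (cx,cy)=(0.6952,-0.7188)
solve A·x = −loads:
  F[0-1] = -284.6979 N (compression)
  F[0-2] = +233.5960 N (tension)
  F[1-2] = -336.0063 N (compression)
  Rx@0 = -25.4500 N
  Ry@0 = +194.2374 N
  Ry@2 = +241.5226 N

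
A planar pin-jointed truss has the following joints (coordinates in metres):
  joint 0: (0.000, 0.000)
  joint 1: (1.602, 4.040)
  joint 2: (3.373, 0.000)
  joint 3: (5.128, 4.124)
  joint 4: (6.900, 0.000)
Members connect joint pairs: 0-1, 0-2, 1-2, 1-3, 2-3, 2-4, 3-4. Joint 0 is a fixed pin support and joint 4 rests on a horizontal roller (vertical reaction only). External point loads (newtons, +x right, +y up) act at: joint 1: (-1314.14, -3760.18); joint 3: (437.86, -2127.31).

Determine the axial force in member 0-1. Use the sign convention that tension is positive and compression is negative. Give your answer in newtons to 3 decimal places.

-4239.770

N=5 nodes, M=7 members, R=3 reactions → 2N=10, M+R=10
member 0 (0-1): L=4.3460, (cx,cy)=(0.3686,0.9296)
member 1 (0-2): L=3.3730, (cx,cy)=(1.0000,0.0000)
member 2 (1-2): L=4.4111, (cx,cy)=(0.4015,-0.9159)
member 3 (1-3): L=3.5270, (cx,cy)=(0.9997,0.0238)
member 4 (2-3): L=4.4819, (cx,cy)=(0.3916,0.9201)
member 5 (2-4): L=3.5270, (cx,cy)=(1.0000,0.0000)
member 6 (3-4): L=4.4886, (cx,cy)=(0.3948,-0.9188)
solve A·x = −loads:
  F[0-1] = -4239.7705 N (compression)
  F[0-2] = +686.5503 N (tension)
  F[1-2] = +189.2260 N (tension)
  F[1-3] = -324.7537 N (compression)
  F[2-3] = -188.3457 N (compression)
  F[2-4] = +836.2731 N (tension)
  F[3-4] = -2118.3295 N (compression)
  Rx@0 = +876.2800 N
  Ry@0 = +3941.2200 N
  Ry@4 = +1946.2700 N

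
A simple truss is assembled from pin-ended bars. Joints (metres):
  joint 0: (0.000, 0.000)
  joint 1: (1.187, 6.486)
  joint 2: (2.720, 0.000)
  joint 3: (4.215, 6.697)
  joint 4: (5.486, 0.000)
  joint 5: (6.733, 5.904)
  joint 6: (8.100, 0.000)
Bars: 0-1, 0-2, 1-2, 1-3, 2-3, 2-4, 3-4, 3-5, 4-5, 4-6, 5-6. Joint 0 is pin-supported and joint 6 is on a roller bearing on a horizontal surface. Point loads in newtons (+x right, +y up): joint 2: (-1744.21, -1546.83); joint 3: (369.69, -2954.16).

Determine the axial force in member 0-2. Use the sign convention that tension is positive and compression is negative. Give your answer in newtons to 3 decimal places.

N=7 nodes, M=11 members, R=3 reactions → 2N=14, M+R=14
member 0 (0-1): L=6.5937, (cx,cy)=(0.1800,0.9837)
member 1 (0-2): L=2.7200, (cx,cy)=(1.0000,0.0000)
member 2 (1-2): L=6.6647, (cx,cy)=(0.2300,-0.9732)
member 3 (1-3): L=3.0353, (cx,cy)=(0.9976,0.0695)
member 4 (2-3): L=6.8618, (cx,cy)=(0.2179,0.9760)
member 5 (2-4): L=2.7660, (cx,cy)=(1.0000,0.0000)
member 6 (3-4): L=6.8165, (cx,cy)=(0.1865,-0.9825)
member 7 (3-5): L=2.6399, (cx,cy)=(0.9538,-0.3004)
member 8 (4-5): L=6.0343, (cx,cy)=(0.2067,0.9784)
member 9 (4-6): L=2.6140, (cx,cy)=(1.0000,0.0000)
member 10 (5-6): L=6.0602, (cx,cy)=(0.2256,-0.9742)
solve A·x = −loads:
  F[0-1] = -2174.1667 N (compression)
  F[0-2] = -983.1271 N (compression)
  F[1-2] = +2134.3938 N (tension)
  F[1-3] = -884.4809 N (compression)
  F[2-3] = -543.3867 N (compression)
  F[2-4] = +1370.4198 N (tension)
  F[3-4] = -2090.1450 N (compression)
  F[3-5] = -1028.1795 N (compression)
  F[4-5] = +2098.7941 N (tension)
  F[4-6] = +546.9720 N (tension)
  F[5-6] = -2424.8384 N (compression)
  Rx@0 = +1374.5200 N
  Ry@0 = +2138.6473 N
  Ry@6 = +2362.3427 N

-983.127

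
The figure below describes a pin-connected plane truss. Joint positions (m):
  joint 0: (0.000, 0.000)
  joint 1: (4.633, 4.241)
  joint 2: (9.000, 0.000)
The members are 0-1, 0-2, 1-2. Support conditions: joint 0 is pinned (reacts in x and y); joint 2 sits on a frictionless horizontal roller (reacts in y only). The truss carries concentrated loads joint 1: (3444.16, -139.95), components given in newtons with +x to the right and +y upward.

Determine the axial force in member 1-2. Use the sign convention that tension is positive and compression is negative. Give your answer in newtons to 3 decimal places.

-2432.973

N=3 nodes, M=3 members, R=3 reactions → 2N=6, M+R=6
member 0 (0-1): L=6.2810, (cx,cy)=(0.7376,0.6752)
member 1 (0-2): L=9.0000, (cx,cy)=(1.0000,0.0000)
member 2 (1-2): L=6.0874, (cx,cy)=(0.7174,-0.6967)
solve A·x = −loads:
  F[0-1] = +2303.0641 N (tension)
  F[0-2] = +1745.3665 N (tension)
  F[1-2] = -2432.9727 N (compression)
  Rx@0 = -3444.1600 N
  Ry@0 = -1555.0579 N
  Ry@2 = +1695.0079 N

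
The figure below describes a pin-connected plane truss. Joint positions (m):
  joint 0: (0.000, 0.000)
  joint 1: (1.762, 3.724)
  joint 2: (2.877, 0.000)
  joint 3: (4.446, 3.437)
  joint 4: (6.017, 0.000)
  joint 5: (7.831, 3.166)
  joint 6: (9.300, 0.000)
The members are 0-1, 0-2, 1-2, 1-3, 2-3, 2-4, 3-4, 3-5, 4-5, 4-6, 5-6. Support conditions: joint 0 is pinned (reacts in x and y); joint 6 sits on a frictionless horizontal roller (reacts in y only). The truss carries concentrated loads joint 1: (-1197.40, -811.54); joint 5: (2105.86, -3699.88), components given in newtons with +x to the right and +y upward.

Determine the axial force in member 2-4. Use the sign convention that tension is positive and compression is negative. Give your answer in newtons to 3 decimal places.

1474.487

N=7 nodes, M=11 members, R=3 reactions → 2N=14, M+R=14
member 0 (0-1): L=4.1198, (cx,cy)=(0.4277,0.9039)
member 1 (0-2): L=2.8770, (cx,cy)=(1.0000,0.0000)
member 2 (1-2): L=3.8873, (cx,cy)=(0.2868,-0.9580)
member 3 (1-3): L=2.6993, (cx,cy)=(0.9943,-0.1063)
member 4 (2-3): L=3.7782, (cx,cy)=(0.4153,0.9097)
member 5 (2-4): L=3.1400, (cx,cy)=(1.0000,0.0000)
member 6 (3-4): L=3.7790, (cx,cy)=(0.4157,-0.9095)
member 7 (3-5): L=3.3958, (cx,cy)=(0.9968,-0.0798)
member 8 (4-5): L=3.6489, (cx,cy)=(0.4971,0.8677)
member 9 (4-6): L=3.2830, (cx,cy)=(1.0000,0.0000)
member 10 (5-6): L=3.4902, (cx,cy)=(0.4209,-0.9071)
solve A·x = −loads:
  F[0-1] = -1111.5766 N (compression)
  F[0-2] = +1383.8700 N (tension)
  F[1-2] = +125.1361 N (tension)
  F[1-3] = +690.0087 N (tension)
  F[2-3] = -131.7784 N (compression)
  F[2-4] = +1474.4873 N (tension)
  F[3-4] = +162.8547 N (tension)
  F[3-5] = +565.4749 N (tension)
  F[4-5] = -170.7050 N (compression)
  F[4-6] = +1627.0532 N (tension)
  F[5-6] = -3865.7223 N (compression)
  Rx@0 = -908.4600 N
  Ry@0 = +1004.7825 N
  Ry@6 = +3506.6375 N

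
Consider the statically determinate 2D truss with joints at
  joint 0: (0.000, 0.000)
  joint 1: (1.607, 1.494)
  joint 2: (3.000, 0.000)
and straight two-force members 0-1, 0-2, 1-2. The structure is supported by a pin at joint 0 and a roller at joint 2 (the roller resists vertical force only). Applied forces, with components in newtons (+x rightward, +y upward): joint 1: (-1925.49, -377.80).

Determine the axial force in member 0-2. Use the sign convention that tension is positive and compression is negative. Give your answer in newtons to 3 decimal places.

N=3 nodes, M=3 members, R=3 reactions → 2N=6, M+R=6
member 0 (0-1): L=2.1942, (cx,cy)=(0.7324,0.6809)
member 1 (0-2): L=3.0000, (cx,cy)=(1.0000,0.0000)
member 2 (1-2): L=2.0427, (cx,cy)=(0.6820,-0.7314)
solve A·x = −loads:
  F[0-1] = -1665.9409 N (compression)
  F[0-2] = -705.3756 N (compression)
  F[1-2] = +1034.3481 N (tension)
  Rx@0 = +1925.4900 N
  Ry@0 = +1134.3192 N
  Ry@2 = -756.5192 N

-705.376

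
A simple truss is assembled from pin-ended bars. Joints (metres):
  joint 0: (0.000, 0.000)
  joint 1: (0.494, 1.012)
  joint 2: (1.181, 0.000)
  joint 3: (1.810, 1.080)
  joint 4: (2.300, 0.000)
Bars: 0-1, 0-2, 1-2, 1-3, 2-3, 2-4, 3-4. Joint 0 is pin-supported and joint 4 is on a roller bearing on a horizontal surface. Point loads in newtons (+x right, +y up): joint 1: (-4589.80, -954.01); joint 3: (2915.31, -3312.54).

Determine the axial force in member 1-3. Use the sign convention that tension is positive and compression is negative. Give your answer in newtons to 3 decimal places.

2689.793

N=5 nodes, M=7 members, R=3 reactions → 2N=10, M+R=10
member 0 (0-1): L=1.1261, (cx,cy)=(0.4387,0.8986)
member 1 (0-2): L=1.1810, (cx,cy)=(1.0000,0.0000)
member 2 (1-2): L=1.2232, (cx,cy)=(0.5617,-0.8274)
member 3 (1-3): L=1.3178, (cx,cy)=(0.9987,0.0516)
member 4 (2-3): L=1.2498, (cx,cy)=(0.5033,0.8641)
member 5 (2-4): L=1.1190, (cx,cy)=(1.0000,0.0000)
member 6 (3-4): L=1.1860, (cx,cy)=(0.4132,-0.9107)
solve A·x = −loads:
  F[0-1] = -2342.8550 N (compression)
  F[0-2] = -646.7532 N (compression)
  F[1-2] = +1559.3985 N (tension)
  F[1-3] = +2689.7930 N (tension)
  F[2-3] = -1493.0621 N (compression)
  F[2-4] = +980.5199 N (tension)
  F[3-4] = -2373.1774 N (compression)
  Rx@0 = +1674.4900 N
  Ry@0 = +2105.4041 N
  Ry@4 = +2161.1459 N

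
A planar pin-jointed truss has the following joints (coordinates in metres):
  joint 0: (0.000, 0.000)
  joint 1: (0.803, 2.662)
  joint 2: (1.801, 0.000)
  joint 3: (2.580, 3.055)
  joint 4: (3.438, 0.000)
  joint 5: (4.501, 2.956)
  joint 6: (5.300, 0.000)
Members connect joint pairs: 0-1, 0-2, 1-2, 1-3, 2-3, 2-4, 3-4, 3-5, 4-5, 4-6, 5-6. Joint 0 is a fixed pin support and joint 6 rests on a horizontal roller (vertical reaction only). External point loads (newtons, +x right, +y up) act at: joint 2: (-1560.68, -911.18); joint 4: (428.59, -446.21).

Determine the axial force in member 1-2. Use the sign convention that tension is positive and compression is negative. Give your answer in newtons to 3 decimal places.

N=7 nodes, M=11 members, R=3 reactions → 2N=14, M+R=14
member 0 (0-1): L=2.7805, (cx,cy)=(0.2888,0.9574)
member 1 (0-2): L=1.8010, (cx,cy)=(1.0000,0.0000)
member 2 (1-2): L=2.8429, (cx,cy)=(0.3510,-0.9364)
member 3 (1-3): L=1.8199, (cx,cy)=(0.9764,0.2159)
member 4 (2-3): L=3.1528, (cx,cy)=(0.2471,0.9690)
member 5 (2-4): L=1.6370, (cx,cy)=(1.0000,0.0000)
member 6 (3-4): L=3.1732, (cx,cy)=(0.2704,-0.9628)
member 7 (3-5): L=1.9235, (cx,cy)=(0.9987,-0.0515)
member 8 (4-5): L=3.1413, (cx,cy)=(0.3384,0.9410)
member 9 (4-6): L=1.8620, (cx,cy)=(1.0000,0.0000)
member 10 (5-6): L=3.0621, (cx,cy)=(0.2609,-0.9654)
solve A·x = −loads:
  F[0-1] = -792.0637 N (compression)
  F[0-2] = -903.3425 N (compression)
  F[1-2] = +697.9559 N (tension)
  F[1-3] = -485.2102 N (compression)
  F[2-3] = +265.8876 N (tension)
  F[2-4] = +836.6554 N (tension)
  F[3-4] = -138.9484 N (compression)
  F[3-5] = -370.9868 N (compression)
  F[4-5] = +616.3439 N (tension)
  F[4-6] = +161.9290 N (tension)
  F[5-6] = -620.5752 N (compression)
  Rx@0 = +1132.0900 N
  Ry@0 = +758.3136 N
  Ry@6 = +599.0764 N

697.956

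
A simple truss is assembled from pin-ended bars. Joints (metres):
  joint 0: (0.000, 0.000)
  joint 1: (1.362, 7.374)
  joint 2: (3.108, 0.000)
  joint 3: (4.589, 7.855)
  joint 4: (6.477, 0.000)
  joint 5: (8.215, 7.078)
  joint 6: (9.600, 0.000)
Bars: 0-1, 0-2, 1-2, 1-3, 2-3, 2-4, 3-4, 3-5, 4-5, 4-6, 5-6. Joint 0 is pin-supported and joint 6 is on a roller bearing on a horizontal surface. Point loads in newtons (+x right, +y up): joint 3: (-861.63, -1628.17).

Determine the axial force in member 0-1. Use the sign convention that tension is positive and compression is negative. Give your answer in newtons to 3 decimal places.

-1581.182

N=7 nodes, M=11 members, R=3 reactions → 2N=14, M+R=14
member 0 (0-1): L=7.4987, (cx,cy)=(0.1816,0.9834)
member 1 (0-2): L=3.1080, (cx,cy)=(1.0000,0.0000)
member 2 (1-2): L=7.5779, (cx,cy)=(0.2304,-0.9731)
member 3 (1-3): L=3.2627, (cx,cy)=(0.9891,0.1474)
member 4 (2-3): L=7.9934, (cx,cy)=(0.1853,0.9827)
member 5 (2-4): L=3.3690, (cx,cy)=(1.0000,0.0000)
member 6 (3-4): L=8.0787, (cx,cy)=(0.2337,-0.9723)
member 7 (3-5): L=3.7083, (cx,cy)=(0.9778,-0.2095)
member 8 (4-5): L=7.2883, (cx,cy)=(0.2385,0.9712)
member 9 (4-6): L=3.1230, (cx,cy)=(1.0000,0.0000)
member 10 (5-6): L=7.2122, (cx,cy)=(0.1920,-0.9814)
solve A·x = −loads:
  F[0-1] = -1581.1817 N (compression)
  F[0-2] = -574.4387 N (compression)
  F[1-2] = +1500.9112 N (tension)
  F[1-3] = -640.0053 N (compression)
  F[2-3] = -1486.2610 N (compression)
  F[2-4] = +46.7534 N (tension)
  F[3-4] = -68.6052 N (compression)
  F[3-5] = -31.4177 N (compression)
  F[4-5] = +68.6870 N (tension)
  F[4-6] = +14.3408 N (tension)
  F[5-6] = -74.6783 N (compression)
  Rx@0 = +861.6300 N
  Ry@0 = +1554.8816 N
  Ry@6 = +73.2884 N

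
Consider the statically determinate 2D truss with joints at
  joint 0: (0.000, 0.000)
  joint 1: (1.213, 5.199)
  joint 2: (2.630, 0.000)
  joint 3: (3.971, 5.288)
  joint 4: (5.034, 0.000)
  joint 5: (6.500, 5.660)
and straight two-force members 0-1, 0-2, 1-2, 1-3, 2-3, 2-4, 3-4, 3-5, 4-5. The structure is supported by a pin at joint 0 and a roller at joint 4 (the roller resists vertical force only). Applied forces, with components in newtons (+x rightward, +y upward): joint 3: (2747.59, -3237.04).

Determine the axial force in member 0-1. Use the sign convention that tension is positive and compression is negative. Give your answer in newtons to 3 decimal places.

N=6 nodes, M=9 members, R=3 reactions → 2N=12, M+R=12
member 0 (0-1): L=5.3386, (cx,cy)=(0.2272,0.9738)
member 1 (0-2): L=2.6300, (cx,cy)=(1.0000,0.0000)
member 2 (1-2): L=5.3886, (cx,cy)=(0.2630,-0.9648)
member 3 (1-3): L=2.7594, (cx,cy)=(0.9995,0.0323)
member 4 (2-3): L=5.4554, (cx,cy)=(0.2458,0.9693)
member 5 (2-4): L=2.4040, (cx,cy)=(1.0000,0.0000)
member 6 (3-4): L=5.3938, (cx,cy)=(0.1971,-0.9804)
member 7 (3-5): L=2.5562, (cx,cy)=(0.9894,0.1455)
member 8 (4-5): L=5.8468, (cx,cy)=(0.2507,0.9681)
solve A·x = −loads:
  F[0-1] = +2261.8358 N (tension)
  F[0-2] = +2233.6741 N (tension)
  F[1-2] = -2246.0820 N (compression)
  F[1-3] = +1105.1214 N (tension)
  F[2-3] = +2235.6296 N (tension)
  F[2-4] = +1093.4986 N (tension)
  F[3-4] = -5548.5380 N (compression)
  F[3-5] = -0.0000 N (compression)
  F[4-5] = -0.0000 N (compression)
  Rx@0 = -2747.5900 N
  Ry@0 = -2202.6783 N
  Ry@4 = +5439.7183 N

2261.836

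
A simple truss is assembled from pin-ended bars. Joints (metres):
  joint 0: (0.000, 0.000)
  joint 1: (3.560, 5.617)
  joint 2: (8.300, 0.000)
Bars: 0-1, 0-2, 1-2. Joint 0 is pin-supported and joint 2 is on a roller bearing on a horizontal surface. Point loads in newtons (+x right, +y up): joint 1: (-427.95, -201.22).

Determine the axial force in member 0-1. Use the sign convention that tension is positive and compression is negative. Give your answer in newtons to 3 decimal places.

N=3 nodes, M=3 members, R=3 reactions → 2N=6, M+R=6
member 0 (0-1): L=6.6501, (cx,cy)=(0.5353,0.8446)
member 1 (0-2): L=8.3000, (cx,cy)=(1.0000,0.0000)
member 2 (1-2): L=7.3497, (cx,cy)=(0.6449,-0.7642)
solve A·x = −loads:
  F[0-1] = -478.9322 N (compression)
  F[0-2] = -171.5644 N (compression)
  F[1-2] = +266.0231 N (tension)
  Rx@0 = +427.9500 N
  Ry@0 = +404.5275 N
  Ry@2 = -203.3075 N

-478.932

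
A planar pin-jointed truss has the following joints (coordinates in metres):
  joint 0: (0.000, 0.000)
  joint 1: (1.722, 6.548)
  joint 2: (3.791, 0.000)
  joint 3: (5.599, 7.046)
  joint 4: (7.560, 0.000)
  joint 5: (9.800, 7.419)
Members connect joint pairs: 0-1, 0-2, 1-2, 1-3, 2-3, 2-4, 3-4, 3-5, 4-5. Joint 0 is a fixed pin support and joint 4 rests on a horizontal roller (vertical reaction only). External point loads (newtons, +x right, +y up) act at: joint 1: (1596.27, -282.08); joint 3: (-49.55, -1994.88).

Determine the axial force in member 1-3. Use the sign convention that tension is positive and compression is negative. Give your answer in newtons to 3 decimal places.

N=6 nodes, M=9 members, R=3 reactions → 2N=12, M+R=12
member 0 (0-1): L=6.7706, (cx,cy)=(0.2543,0.9671)
member 1 (0-2): L=3.7910, (cx,cy)=(1.0000,0.0000)
member 2 (1-2): L=6.8671, (cx,cy)=(0.3013,-0.9535)
member 3 (1-3): L=3.9089, (cx,cy)=(0.9919,0.1274)
member 4 (2-3): L=7.2743, (cx,cy)=(0.2485,0.9686)
member 5 (2-4): L=3.7690, (cx,cy)=(1.0000,0.0000)
member 6 (3-4): L=7.3138, (cx,cy)=(0.2681,-0.9634)
member 7 (3-5): L=4.2175, (cx,cy)=(0.9961,0.0884)
member 8 (4-5): L=7.7498, (cx,cy)=(0.2890,0.9573)
solve A·x = −loads:
  F[0-1] = +621.5640 N (tension)
  F[0-2] = +1388.6355 N (tension)
  F[1-2] = -1076.2993 N (compression)
  F[1-3] = -1123.0573 N (compression)
  F[2-3] = +1059.5343 N (tension)
  F[2-4] = +801.0111 N (tension)
  F[3-4] = -2987.4724 N (compression)
  F[3-5] = -0.0000 N (compression)
  F[4-5] = -0.0000 N (compression)
  Rx@0 = -1546.7200 N
  Ry@0 = -601.1249 N
  Ry@4 = +2878.0849 N

-1123.057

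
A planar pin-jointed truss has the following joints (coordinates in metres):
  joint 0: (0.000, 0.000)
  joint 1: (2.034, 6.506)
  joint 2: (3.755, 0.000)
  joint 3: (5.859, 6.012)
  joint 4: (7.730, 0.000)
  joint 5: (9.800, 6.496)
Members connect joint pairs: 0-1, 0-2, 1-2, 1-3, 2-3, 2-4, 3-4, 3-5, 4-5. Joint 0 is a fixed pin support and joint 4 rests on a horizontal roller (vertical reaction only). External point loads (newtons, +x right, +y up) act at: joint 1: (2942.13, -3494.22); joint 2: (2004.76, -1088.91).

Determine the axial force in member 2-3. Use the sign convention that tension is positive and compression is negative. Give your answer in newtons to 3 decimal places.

3818.349

N=6 nodes, M=9 members, R=3 reactions → 2N=12, M+R=12
member 0 (0-1): L=6.8165, (cx,cy)=(0.2984,0.9544)
member 1 (0-2): L=3.7550, (cx,cy)=(1.0000,0.0000)
member 2 (1-2): L=6.7298, (cx,cy)=(0.2557,-0.9667)
member 3 (1-3): L=3.8568, (cx,cy)=(0.9918,-0.1281)
member 4 (2-3): L=6.3695, (cx,cy)=(0.3303,0.9439)
member 5 (2-4): L=3.9750, (cx,cy)=(1.0000,0.0000)
member 6 (3-4): L=6.2964, (cx,cy)=(0.2972,-0.9548)
member 7 (3-5): L=3.9706, (cx,cy)=(0.9925,0.1219)
member 8 (4-5): L=6.8178, (cx,cy)=(0.3036,0.9528)
solve A·x = −loads:
  F[0-1] = -689.9026 N (compression)
  F[0-2] = +5152.7514 N (tension)
  F[1-2] = -2601.6154 N (compression)
  F[1-3] = -2503.3021 N (compression)
  F[2-3] = +3818.3487 N (tension)
  F[2-4] = +1221.3961 N (tension)
  F[3-4] = -4110.3212 N (compression)
  F[3-5] = +0.0000 N (tension)
  F[4-5] = -0.0000 N (compression)
  Rx@0 = -4946.8900 N
  Ry@0 = +658.4730 N
  Ry@4 = +3924.6570 N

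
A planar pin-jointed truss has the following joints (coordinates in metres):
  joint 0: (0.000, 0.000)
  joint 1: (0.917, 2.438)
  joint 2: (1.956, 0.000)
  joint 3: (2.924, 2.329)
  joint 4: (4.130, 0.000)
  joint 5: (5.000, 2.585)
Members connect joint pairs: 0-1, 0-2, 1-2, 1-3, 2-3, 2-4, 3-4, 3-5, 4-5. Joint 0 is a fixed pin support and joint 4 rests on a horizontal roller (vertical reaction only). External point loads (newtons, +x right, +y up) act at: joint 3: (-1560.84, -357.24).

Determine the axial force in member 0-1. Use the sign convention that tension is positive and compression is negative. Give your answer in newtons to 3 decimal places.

-1051.848

N=6 nodes, M=9 members, R=3 reactions → 2N=12, M+R=12
member 0 (0-1): L=2.6048, (cx,cy)=(0.3520,0.9360)
member 1 (0-2): L=1.9560, (cx,cy)=(1.0000,0.0000)
member 2 (1-2): L=2.6502, (cx,cy)=(0.3921,-0.9199)
member 3 (1-3): L=2.0100, (cx,cy)=(0.9985,-0.0542)
member 4 (2-3): L=2.5222, (cx,cy)=(0.3838,0.9234)
member 5 (2-4): L=2.1740, (cx,cy)=(1.0000,0.0000)
member 6 (3-4): L=2.6227, (cx,cy)=(0.4598,-0.8880)
member 7 (3-5): L=2.0917, (cx,cy)=(0.9925,0.1224)
member 8 (4-5): L=2.7275, (cx,cy)=(0.3190,0.9478)
solve A·x = −loads:
  F[0-1] = -1051.8480 N (compression)
  F[0-2] = -1190.5381 N (compression)
  F[1-2] = +1117.9216 N (tension)
  F[1-3] = -809.7761 N (compression)
  F[2-3] = -1113.7166 N (compression)
  F[2-4] = -324.8124 N (compression)
  F[3-4] = +706.3789 N (tension)
  F[3-5] = -0.0000 N (compression)
  F[4-5] = -0.0000 N (compression)
  Rx@0 = +1560.8400 N
  Ry@0 = +984.5104 N
  Ry@4 = -627.2704 N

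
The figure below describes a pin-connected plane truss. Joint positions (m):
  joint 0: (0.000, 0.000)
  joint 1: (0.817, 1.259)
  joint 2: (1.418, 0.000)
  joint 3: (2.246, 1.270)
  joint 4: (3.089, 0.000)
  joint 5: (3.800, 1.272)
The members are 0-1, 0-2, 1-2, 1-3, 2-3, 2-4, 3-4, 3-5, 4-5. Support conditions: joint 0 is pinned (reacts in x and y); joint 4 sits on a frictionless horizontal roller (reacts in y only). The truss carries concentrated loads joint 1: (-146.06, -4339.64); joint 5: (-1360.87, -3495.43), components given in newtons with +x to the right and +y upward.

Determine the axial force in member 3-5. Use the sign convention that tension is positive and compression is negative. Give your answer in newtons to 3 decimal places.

N=6 nodes, M=9 members, R=3 reactions → 2N=12, M+R=12
member 0 (0-1): L=1.5009, (cx,cy)=(0.5444,0.8389)
member 1 (0-2): L=1.4180, (cx,cy)=(1.0000,0.0000)
member 2 (1-2): L=1.3951, (cx,cy)=(0.4308,-0.9024)
member 3 (1-3): L=1.4290, (cx,cy)=(1.0000,0.0077)
member 4 (2-3): L=1.5161, (cx,cy)=(0.5461,0.8377)
member 5 (2-4): L=1.6710, (cx,cy)=(1.0000,0.0000)
member 6 (3-4): L=1.5243, (cx,cy)=(0.5530,-0.8332)
member 7 (3-5): L=1.5540, (cx,cy)=(1.0000,0.0013)
member 8 (4-5): L=1.4572, (cx,cy)=(0.4879,0.8729)
solve A·x = −loads:
  F[0-1] = -3584.9226 N (compression)
  F[0-2] = +444.5437 N (tension)
  F[1-2] = -1486.3775 N (compression)
  F[1-3] = -1165.1228 N (compression)
  F[2-3] = +1601.2863 N (tension)
  F[2-4] = -1070.3195 N (compression)
  F[3-4] = -1598.3126 N (compression)
  F[3-5] = +593.3708 N (tension)
  F[4-5] = -4005.2997 N (compression)
  Rx@0 = +1506.9300 N
  Ry@0 = +3007.2281 N
  Ry@4 = +4827.8419 N

593.371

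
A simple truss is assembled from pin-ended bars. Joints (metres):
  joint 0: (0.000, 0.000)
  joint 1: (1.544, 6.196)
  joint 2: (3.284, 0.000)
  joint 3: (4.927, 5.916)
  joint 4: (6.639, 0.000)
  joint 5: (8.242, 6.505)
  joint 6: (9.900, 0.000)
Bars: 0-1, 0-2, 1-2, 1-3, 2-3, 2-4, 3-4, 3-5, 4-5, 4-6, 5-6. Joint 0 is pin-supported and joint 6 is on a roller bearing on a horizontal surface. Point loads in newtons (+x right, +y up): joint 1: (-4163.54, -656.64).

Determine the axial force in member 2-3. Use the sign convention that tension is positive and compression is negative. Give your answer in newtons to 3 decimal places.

N=7 nodes, M=11 members, R=3 reactions → 2N=14, M+R=14
member 0 (0-1): L=6.3855, (cx,cy)=(0.2418,0.9703)
member 1 (0-2): L=3.2840, (cx,cy)=(1.0000,0.0000)
member 2 (1-2): L=6.4357, (cx,cy)=(0.2704,-0.9628)
member 3 (1-3): L=3.3946, (cx,cy)=(0.9966,-0.0825)
member 4 (2-3): L=6.1399, (cx,cy)=(0.2676,0.9635)
member 5 (2-4): L=3.3550, (cx,cy)=(1.0000,0.0000)
member 6 (3-4): L=6.1587, (cx,cy)=(0.2780,-0.9606)
member 7 (3-5): L=3.3669, (cx,cy)=(0.9846,0.1749)
member 8 (4-5): L=6.6996, (cx,cy)=(0.2393,0.9710)
member 9 (4-6): L=3.2610, (cx,cy)=(1.0000,0.0000)
member 10 (5-6): L=6.7130, (cx,cy)=(0.2470,-0.9690)
solve A·x = −loads:
  F[0-1] = -3256.6544 N (compression)
  F[0-2] = -3376.0856 N (compression)
  F[1-2] = +2364.9492 N (tension)
  F[1-3] = +2746.0376 N (tension)
  F[2-3] = -2363.0476 N (compression)
  F[2-4] = -2104.3439 N (compression)
  F[3-4] = +2848.8471 N (tension)
  F[3-5] = +1332.9787 N (tension)
  F[4-5] = -2818.4311 N (compression)
  F[4-6] = -638.0631 N (compression)
  F[5-6] = +2583.4136 N (tension)
  Rx@0 = +4163.5400 N
  Ry@0 = +3160.0179 N
  Ry@6 = -2503.3779 N

-2363.048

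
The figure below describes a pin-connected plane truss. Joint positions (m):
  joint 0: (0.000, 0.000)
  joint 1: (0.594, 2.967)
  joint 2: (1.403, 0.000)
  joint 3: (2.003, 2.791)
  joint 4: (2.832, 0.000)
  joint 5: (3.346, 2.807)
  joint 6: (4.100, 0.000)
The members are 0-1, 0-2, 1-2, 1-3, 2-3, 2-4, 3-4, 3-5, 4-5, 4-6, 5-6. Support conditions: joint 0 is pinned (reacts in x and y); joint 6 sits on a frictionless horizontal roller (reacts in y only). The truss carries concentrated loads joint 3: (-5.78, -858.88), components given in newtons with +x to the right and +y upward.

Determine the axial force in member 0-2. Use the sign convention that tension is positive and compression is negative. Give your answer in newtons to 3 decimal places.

N=7 nodes, M=11 members, R=3 reactions → 2N=14, M+R=14
member 0 (0-1): L=3.0259, (cx,cy)=(0.1963,0.9805)
member 1 (0-2): L=1.4030, (cx,cy)=(1.0000,0.0000)
member 2 (1-2): L=3.0753, (cx,cy)=(0.2631,-0.9648)
member 3 (1-3): L=1.4199, (cx,cy)=(0.9923,-0.1239)
member 4 (2-3): L=2.8548, (cx,cy)=(0.2102,0.9777)
member 5 (2-4): L=1.4290, (cx,cy)=(1.0000,0.0000)
member 6 (3-4): L=2.9115, (cx,cy)=(0.2847,-0.9586)
member 7 (3-5): L=1.3431, (cx,cy)=(0.9999,0.0119)
member 8 (4-5): L=2.8537, (cx,cy)=(0.1801,0.9836)
member 9 (4-6): L=1.2680, (cx,cy)=(1.0000,0.0000)
member 10 (5-6): L=2.9065, (cx,cy)=(0.2594,-0.9658)
solve A·x = −loads:
  F[0-1] = -452.0154 N (compression)
  F[0-2] = +82.9537 N (tension)
  F[1-2] = +487.4930 N (tension)
  F[1-3] = -218.6609 N (compression)
  F[2-3] = -481.0682 N (compression)
  F[2-4] = +312.3032 N (tension)
  F[3-4] = -435.9465 N (compression)
  F[3-5] = -188.1889 N (compression)
  F[4-5] = +424.8500 N (tension)
  F[4-6] = +111.6521 N (tension)
  F[5-6] = -430.3942 N (compression)
  Rx@0 = +5.7800 N
  Ry@0 = +443.2203 N
  Ry@6 = +415.6597 N

82.954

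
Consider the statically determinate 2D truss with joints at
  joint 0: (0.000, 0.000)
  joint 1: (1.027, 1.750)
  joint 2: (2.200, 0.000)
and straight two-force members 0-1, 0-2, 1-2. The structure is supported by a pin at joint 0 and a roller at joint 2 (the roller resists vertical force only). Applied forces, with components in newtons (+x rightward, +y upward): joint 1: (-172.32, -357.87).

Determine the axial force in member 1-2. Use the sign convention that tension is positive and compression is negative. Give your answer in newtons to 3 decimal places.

-36.101

N=3 nodes, M=3 members, R=3 reactions → 2N=6, M+R=6
member 0 (0-1): L=2.0291, (cx,cy)=(0.5061,0.8625)
member 1 (0-2): L=2.2000, (cx,cy)=(1.0000,0.0000)
member 2 (1-2): L=2.1068, (cx,cy)=(0.5568,-0.8307)
solve A·x = −loads:
  F[0-1] = -380.1743 N (compression)
  F[0-2] = +20.1002 N (tension)
  F[1-2] = -36.1008 N (compression)
  Rx@0 = +172.3200 N
  Ry@0 = +327.8825 N
  Ry@2 = +29.9875 N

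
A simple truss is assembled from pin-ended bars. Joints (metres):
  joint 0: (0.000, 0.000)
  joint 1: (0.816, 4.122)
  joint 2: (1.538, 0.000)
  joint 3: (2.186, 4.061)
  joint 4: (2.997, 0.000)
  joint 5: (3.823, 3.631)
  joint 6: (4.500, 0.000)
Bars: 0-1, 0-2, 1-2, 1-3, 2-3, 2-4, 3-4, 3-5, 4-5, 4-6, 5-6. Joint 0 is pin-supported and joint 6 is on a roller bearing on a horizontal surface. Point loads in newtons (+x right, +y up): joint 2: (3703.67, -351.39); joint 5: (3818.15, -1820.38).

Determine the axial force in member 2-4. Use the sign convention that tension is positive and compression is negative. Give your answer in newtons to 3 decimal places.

2375.623

N=7 nodes, M=11 members, R=3 reactions → 2N=14, M+R=14
member 0 (0-1): L=4.2020, (cx,cy)=(0.1942,0.9810)
member 1 (0-2): L=1.5380, (cx,cy)=(1.0000,0.0000)
member 2 (1-2): L=4.1848, (cx,cy)=(0.1725,-0.9850)
member 3 (1-3): L=1.3714, (cx,cy)=(0.9990,-0.0445)
member 4 (2-3): L=4.1124, (cx,cy)=(0.1576,0.9875)
member 5 (2-4): L=1.4590, (cx,cy)=(1.0000,0.0000)
member 6 (3-4): L=4.1412, (cx,cy)=(0.1958,-0.9806)
member 7 (3-5): L=1.6925, (cx,cy)=(0.9672,-0.2541)
member 8 (4-5): L=3.7238, (cx,cy)=(0.2218,0.9751)
member 9 (4-6): L=1.5030, (cx,cy)=(1.0000,0.0000)
member 10 (5-6): L=3.6936, (cx,cy)=(0.1833,-0.9831)
solve A·x = −loads:
  F[0-1] = +2625.6479 N (tension)
  F[0-2] = +7011.9360 N (tension)
  F[1-2] = -2658.6599 N (compression)
  F[1-3] = +969.5450 N (tension)
  F[2-3] = +3007.7558 N (tension)
  F[2-4] = +2375.6230 N (tension)
  F[3-4] = -3557.8884 N (compression)
  F[3-5] = +2211.8681 N (tension)
  F[4-5] = +3578.1332 N (tension)
  F[4-6] = +885.1591 N (tension)
  F[5-6] = -4829.2481 N (compression)
  Rx@0 = -7521.8200 N
  Ry@0 = -2575.6640 N
  Ry@6 = +4747.4340 N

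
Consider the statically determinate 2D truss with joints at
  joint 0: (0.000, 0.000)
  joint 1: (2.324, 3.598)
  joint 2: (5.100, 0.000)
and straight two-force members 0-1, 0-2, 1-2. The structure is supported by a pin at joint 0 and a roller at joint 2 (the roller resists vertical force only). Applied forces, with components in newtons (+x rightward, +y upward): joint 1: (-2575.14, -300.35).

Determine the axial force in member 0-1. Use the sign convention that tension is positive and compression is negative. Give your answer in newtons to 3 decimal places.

-2357.382

N=3 nodes, M=3 members, R=3 reactions → 2N=6, M+R=6
member 0 (0-1): L=4.2833, (cx,cy)=(0.5426,0.8400)
member 1 (0-2): L=5.1000, (cx,cy)=(1.0000,0.0000)
member 2 (1-2): L=4.5444, (cx,cy)=(0.6109,-0.7917)
solve A·x = −loads:
  F[0-1] = -2357.3821 N (compression)
  F[0-2] = -1296.0870 N (compression)
  F[1-2] = +2121.7462 N (tension)
  Rx@0 = +2575.1400 N
  Ry@0 = +1980.2207 N
  Ry@2 = -1679.8707 N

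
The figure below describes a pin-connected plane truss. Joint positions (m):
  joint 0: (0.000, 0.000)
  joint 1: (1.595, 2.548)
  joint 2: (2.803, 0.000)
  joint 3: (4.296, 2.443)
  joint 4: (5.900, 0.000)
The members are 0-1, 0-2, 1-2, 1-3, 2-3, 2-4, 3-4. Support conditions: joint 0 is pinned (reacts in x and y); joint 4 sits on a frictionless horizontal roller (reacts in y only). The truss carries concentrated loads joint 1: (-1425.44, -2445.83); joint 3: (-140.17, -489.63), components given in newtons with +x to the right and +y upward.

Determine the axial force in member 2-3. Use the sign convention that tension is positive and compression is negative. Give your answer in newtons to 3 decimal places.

-182.907

N=5 nodes, M=7 members, R=3 reactions → 2N=10, M+R=10
member 0 (0-1): L=3.0060, (cx,cy)=(0.5306,0.8476)
member 1 (0-2): L=2.8030, (cx,cy)=(1.0000,0.0000)
member 2 (1-2): L=2.8199, (cx,cy)=(0.4284,-0.9036)
member 3 (1-3): L=2.7030, (cx,cy)=(0.9992,-0.0388)
member 4 (2-3): L=2.8631, (cx,cy)=(0.5215,0.8533)
member 5 (2-4): L=3.0970, (cx,cy)=(1.0000,0.0000)
member 6 (3-4): L=2.9225, (cx,cy)=(0.5488,-0.8359)
solve A·x = −loads:
  F[0-1] = -3057.2229 N (compression)
  F[0-2] = +56.5428 N (tension)
  F[1-2] = +172.7215 N (tension)
  F[1-3] = -270.9097 N (compression)
  F[2-3] = -182.9074 N (compression)
  F[2-4] = +225.9149 N (tension)
  F[3-4] = -411.6200 N (compression)
  Rx@0 = +1565.6100 N
  Ry@0 = +2591.3765 N
  Ry@4 = +344.0835 N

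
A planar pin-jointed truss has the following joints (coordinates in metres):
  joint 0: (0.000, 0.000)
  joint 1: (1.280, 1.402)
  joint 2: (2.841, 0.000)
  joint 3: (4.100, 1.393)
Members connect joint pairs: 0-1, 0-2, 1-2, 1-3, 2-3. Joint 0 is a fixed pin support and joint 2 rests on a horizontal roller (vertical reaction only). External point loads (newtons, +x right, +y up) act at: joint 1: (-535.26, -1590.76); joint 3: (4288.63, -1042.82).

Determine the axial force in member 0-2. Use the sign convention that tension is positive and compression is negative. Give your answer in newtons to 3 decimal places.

N=4 nodes, M=5 members, R=3 reactions → 2N=8, M+R=8
member 0 (0-1): L=1.8984, (cx,cy)=(0.6742,0.7385)
member 1 (0-2): L=2.8410, (cx,cy)=(1.0000,0.0000)
member 2 (1-2): L=2.0982, (cx,cy)=(0.7440,-0.6682)
member 3 (1-3): L=2.8200, (cx,cy)=(1.0000,-0.0032)
member 4 (2-3): L=1.8776, (cx,cy)=(0.6705,0.7419)
solve A·x = −loads:
  F[0-1] = +1931.9180 N (tension)
  F[0-2] = +2450.7852 N (tension)
  F[1-2] = -4540.7679 N (compression)
  F[1-3] = +5216.1165 N (tension)
  F[2-3] = -1383.1893 N (compression)
  Rx@0 = -3753.3700 N
  Ry@0 = -1426.7374 N
  Ry@2 = +4060.3174 N

2450.785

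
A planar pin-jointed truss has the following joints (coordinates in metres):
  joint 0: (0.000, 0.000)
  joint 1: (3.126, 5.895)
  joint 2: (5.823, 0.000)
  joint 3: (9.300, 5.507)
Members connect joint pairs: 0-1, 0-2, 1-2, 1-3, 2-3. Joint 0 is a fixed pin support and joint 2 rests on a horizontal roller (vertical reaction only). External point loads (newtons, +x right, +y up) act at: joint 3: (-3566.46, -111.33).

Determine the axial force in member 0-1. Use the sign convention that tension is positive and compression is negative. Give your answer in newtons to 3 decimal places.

-3742.558

N=4 nodes, M=5 members, R=3 reactions → 2N=8, M+R=8
member 0 (0-1): L=6.6725, (cx,cy)=(0.4685,0.8835)
member 1 (0-2): L=5.8230, (cx,cy)=(1.0000,0.0000)
member 2 (1-2): L=6.4827, (cx,cy)=(0.4160,-0.9093)
member 3 (1-3): L=6.1862, (cx,cy)=(0.9980,-0.0627)
member 4 (2-3): L=6.5128, (cx,cy)=(0.5339,0.8456)
solve A·x = −loads:
  F[0-1] = -3742.5583 N (compression)
  F[0-2] = -1813.1213 N (compression)
  F[1-2] = +3868.4455 N (tension)
  F[1-3] = -3369.3742 N (compression)
  F[2-3] = -381.5892 N (compression)
  Rx@0 = +3566.4600 N
  Ry@0 = +3306.4401 N
  Ry@2 = -3195.1101 N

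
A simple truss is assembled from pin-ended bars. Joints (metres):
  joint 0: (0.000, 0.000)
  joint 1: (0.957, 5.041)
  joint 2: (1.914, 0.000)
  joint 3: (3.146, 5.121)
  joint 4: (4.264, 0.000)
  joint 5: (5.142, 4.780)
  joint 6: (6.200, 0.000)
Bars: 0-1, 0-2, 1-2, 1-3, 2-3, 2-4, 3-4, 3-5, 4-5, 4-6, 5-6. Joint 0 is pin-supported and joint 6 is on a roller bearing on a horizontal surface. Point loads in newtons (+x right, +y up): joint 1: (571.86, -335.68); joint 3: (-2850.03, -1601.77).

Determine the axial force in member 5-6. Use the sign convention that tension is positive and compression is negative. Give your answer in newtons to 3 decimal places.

N=7 nodes, M=11 members, R=3 reactions → 2N=14, M+R=14
member 0 (0-1): L=5.1310, (cx,cy)=(0.1865,0.9825)
member 1 (0-2): L=1.9140, (cx,cy)=(1.0000,0.0000)
member 2 (1-2): L=5.1310, (cx,cy)=(0.1865,-0.9825)
member 3 (1-3): L=2.1905, (cx,cy)=(0.9993,0.0365)
member 4 (2-3): L=5.2671, (cx,cy)=(0.2339,0.9723)
member 5 (2-4): L=2.3500, (cx,cy)=(1.0000,0.0000)
member 6 (3-4): L=5.2416, (cx,cy)=(0.2133,-0.9770)
member 7 (3-5): L=2.0249, (cx,cy)=(0.9857,-0.1684)
member 8 (4-5): L=4.8600, (cx,cy)=(0.1807,0.9835)
member 9 (4-6): L=1.9360, (cx,cy)=(1.0000,0.0000)
member 10 (5-6): L=4.8957, (cx,cy)=(0.2161,-0.9764)
solve A·x = −loads:
  F[0-1] = -3014.8433 N (compression)
  F[0-2] = -1715.8654 N (compression)
  F[1-2] = +2612.8497 N (tension)
  F[1-3] = -1622.5750 N (compression)
  F[2-3] = -2640.2425 N (compression)
  F[2-4] = -610.9734 N (compression)
  F[3-4] = +978.2703 N (tension)
  F[3-5] = +408.1443 N (tension)
  F[4-5] = -971.7481 N (compression)
  F[4-6] = -226.7597 N (compression)
  F[5-6] = +1049.2862 N (tension)
  Rx@0 = +2278.1700 N
  Ry@0 = +2961.9408 N
  Ry@6 = -1024.4908 N

1049.286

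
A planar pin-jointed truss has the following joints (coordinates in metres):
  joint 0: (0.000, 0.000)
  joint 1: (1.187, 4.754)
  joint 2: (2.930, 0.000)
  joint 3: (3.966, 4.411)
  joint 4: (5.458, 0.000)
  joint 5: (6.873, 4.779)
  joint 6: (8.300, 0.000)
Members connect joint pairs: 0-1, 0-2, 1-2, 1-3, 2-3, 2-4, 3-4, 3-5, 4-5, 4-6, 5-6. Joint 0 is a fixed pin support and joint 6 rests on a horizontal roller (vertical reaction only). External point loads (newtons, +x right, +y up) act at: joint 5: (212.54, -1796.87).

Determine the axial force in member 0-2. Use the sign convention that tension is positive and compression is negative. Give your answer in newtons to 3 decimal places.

N=7 nodes, M=11 members, R=3 reactions → 2N=14, M+R=14
member 0 (0-1): L=4.8999, (cx,cy)=(0.2422,0.9702)
member 1 (0-2): L=2.9300, (cx,cy)=(1.0000,0.0000)
member 2 (1-2): L=5.0635, (cx,cy)=(0.3442,-0.9389)
member 3 (1-3): L=2.8001, (cx,cy)=(0.9925,-0.1225)
member 4 (2-3): L=4.5310, (cx,cy)=(0.2286,0.9735)
member 5 (2-4): L=2.5280, (cx,cy)=(1.0000,0.0000)
member 6 (3-4): L=4.6565, (cx,cy)=(0.3204,-0.9473)
member 7 (3-5): L=2.9302, (cx,cy)=(0.9921,0.1256)
member 8 (4-5): L=4.9841, (cx,cy)=(0.2839,0.9589)
member 9 (4-6): L=2.8420, (cx,cy)=(1.0000,0.0000)
member 10 (5-6): L=4.9875, (cx,cy)=(0.2861,-0.9582)
solve A·x = −loads:
  F[0-1] = -192.2820 N (compression)
  F[0-2] = +259.1198 N (tension)
  F[1-2] = +214.5297 N (tension)
  F[1-3] = -121.3415 N (compression)
  F[2-3] = -206.8995 N (compression)
  F[2-4] = +380.2744 N (tension)
  F[3-4] = +167.3563 N (tension)
  F[3-5] = -223.1240 N (compression)
  F[4-5] = -165.3361 N (compression)
  F[4-6] = +480.8370 N (tension)
  F[5-6] = -1680.5711 N (compression)
  Rx@0 = -212.5400 N
  Ry@0 = +186.5548 N
  Ry@6 = +1610.3152 N

259.120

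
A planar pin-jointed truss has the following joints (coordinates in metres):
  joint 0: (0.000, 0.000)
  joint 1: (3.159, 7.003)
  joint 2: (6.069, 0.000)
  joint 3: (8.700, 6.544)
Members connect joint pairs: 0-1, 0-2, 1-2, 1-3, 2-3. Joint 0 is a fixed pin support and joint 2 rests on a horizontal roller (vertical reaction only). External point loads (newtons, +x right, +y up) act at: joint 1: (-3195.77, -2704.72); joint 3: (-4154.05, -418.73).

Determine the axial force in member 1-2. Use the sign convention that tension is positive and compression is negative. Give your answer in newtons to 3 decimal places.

7468.662

N=4 nodes, M=5 members, R=3 reactions → 2N=8, M+R=8
member 0 (0-1): L=7.6825, (cx,cy)=(0.4112,0.9115)
member 1 (0-2): L=6.0690, (cx,cy)=(1.0000,0.0000)
member 2 (1-2): L=7.5835, (cx,cy)=(0.3837,-0.9234)
member 3 (1-3): L=5.5600, (cx,cy)=(0.9966,-0.0826)
member 4 (2-3): L=7.0531, (cx,cy)=(0.3730,0.9278)
solve A·x = −loads:
  F[0-1] = -10182.7955 N (compression)
  F[0-2] = -3162.7300 N (compression)
  F[1-2] = +7468.6616 N (tension)
  F[1-3] = -3870.4490 N (compression)
  F[2-3] = -795.6845 N (compression)
  Rx@0 = +7349.8200 N
  Ry@0 = +9282.1119 N
  Ry@2 = -6158.6619 N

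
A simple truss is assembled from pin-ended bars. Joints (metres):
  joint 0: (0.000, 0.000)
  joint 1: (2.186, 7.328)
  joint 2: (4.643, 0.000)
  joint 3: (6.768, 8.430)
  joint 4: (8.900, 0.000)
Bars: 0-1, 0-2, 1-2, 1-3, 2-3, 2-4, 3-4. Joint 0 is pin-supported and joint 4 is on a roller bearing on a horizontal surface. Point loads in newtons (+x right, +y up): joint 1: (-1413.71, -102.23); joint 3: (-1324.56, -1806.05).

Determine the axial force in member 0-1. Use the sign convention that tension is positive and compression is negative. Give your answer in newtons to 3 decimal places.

N=5 nodes, M=7 members, R=3 reactions → 2N=10, M+R=10
member 0 (0-1): L=7.6471, (cx,cy)=(0.2859,0.9583)
member 1 (0-2): L=4.6430, (cx,cy)=(1.0000,0.0000)
member 2 (1-2): L=7.7289, (cx,cy)=(0.3179,-0.9481)
member 3 (1-3): L=4.7127, (cx,cy)=(0.9723,0.2338)
member 4 (2-3): L=8.6937, (cx,cy)=(0.2444,0.9697)
member 5 (2-4): L=4.2570, (cx,cy)=(1.0000,0.0000)
member 6 (3-4): L=8.6954, (cx,cy)=(0.2452,-0.9695)
solve A·x = −loads:
  F[0-1] = -3055.8979 N (compression)
  F[0-2] = -1864.7113 N (compression)
  F[1-2] = +2885.1382 N (tension)
  F[1-3] = -387.7744 N (compression)
  F[2-3] = -2821.0437 N (compression)
  F[2-4] = -257.9896 N (compression)
  F[3-4] = +1052.2176 N (tension)
  Rx@0 = +2738.2700 N
  Ry@0 = +2928.3796 N
  Ry@4 = -1020.0996 N

-3055.898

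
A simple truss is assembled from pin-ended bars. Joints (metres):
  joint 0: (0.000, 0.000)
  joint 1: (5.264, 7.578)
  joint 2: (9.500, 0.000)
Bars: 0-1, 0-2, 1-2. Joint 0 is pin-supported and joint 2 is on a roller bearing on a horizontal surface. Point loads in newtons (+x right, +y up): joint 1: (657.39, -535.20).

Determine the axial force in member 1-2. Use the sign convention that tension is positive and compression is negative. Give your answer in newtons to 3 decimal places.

N=3 nodes, M=3 members, R=3 reactions → 2N=6, M+R=6
member 0 (0-1): L=9.2269, (cx,cy)=(0.5705,0.8213)
member 1 (0-2): L=9.5000, (cx,cy)=(1.0000,0.0000)
member 2 (1-2): L=8.6816, (cx,cy)=(0.4879,-0.8729)
solve A·x = −loads:
  F[0-1] = +347.9227 N (tension)
  F[0-2] = +458.8982 N (tension)
  F[1-2] = -940.5005 N (compression)
  Rx@0 = -657.3900 N
  Ry@0 = -285.7468 N
  Ry@2 = +820.9468 N

-940.500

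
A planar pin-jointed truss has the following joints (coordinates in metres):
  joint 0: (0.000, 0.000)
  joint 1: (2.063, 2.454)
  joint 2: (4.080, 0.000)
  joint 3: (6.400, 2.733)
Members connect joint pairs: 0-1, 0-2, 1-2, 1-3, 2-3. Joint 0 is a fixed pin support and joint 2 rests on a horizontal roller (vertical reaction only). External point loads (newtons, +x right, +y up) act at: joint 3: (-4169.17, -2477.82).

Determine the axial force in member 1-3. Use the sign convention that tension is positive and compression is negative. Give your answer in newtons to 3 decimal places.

N=4 nodes, M=5 members, R=3 reactions → 2N=8, M+R=8
member 0 (0-1): L=3.2059, (cx,cy)=(0.6435,0.7655)
member 1 (0-2): L=4.0800, (cx,cy)=(1.0000,0.0000)
member 2 (1-2): L=3.1765, (cx,cy)=(0.6350,-0.7725)
member 3 (1-3): L=4.3460, (cx,cy)=(0.9979,0.0642)
member 4 (2-3): L=3.5849, (cx,cy)=(0.6472,0.7624)
solve A·x = −loads:
  F[0-1] = -1807.7851 N (compression)
  F[0-2] = -3005.8748 N (compression)
  F[1-2] = +1609.2468 N (tension)
  F[1-3] = -2189.6316 N (compression)
  F[2-3] = -3065.8144 N (compression)
  Rx@0 = +4169.1700 N
  Ry@0 = +1383.7743 N
  Ry@2 = +1094.0457 N

-2189.632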